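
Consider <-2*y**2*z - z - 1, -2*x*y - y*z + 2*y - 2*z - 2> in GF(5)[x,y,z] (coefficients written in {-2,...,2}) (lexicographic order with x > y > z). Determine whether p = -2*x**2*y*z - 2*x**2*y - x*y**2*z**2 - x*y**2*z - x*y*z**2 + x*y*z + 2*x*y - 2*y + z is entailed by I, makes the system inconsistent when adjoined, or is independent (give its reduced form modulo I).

-2*x**2*y*z - 2*x**2*y - x*y**2*z**2 - x*y**2*z - x*y*z**2 + x*y*z + 2*x*y - 2*y + z is independent of I; its normal form modulo I is -2*y + z.

First compute the reduced Gröbner basis of I by Buchberger's algorithm.
f_1 = -2*y**2*z - z - 1, LT = y**2*z.
f_2 = -2*x*y - y*z + 2*y - 2*z - 2, LT = x*y.

S(f_1,f_2): lcm = x*y**2*z. S = -2*x*z - 2*x + 2*y**2*z**2 + y**2*z - y*z**2 - y*z.
  reduce S modulo (f_1, f_2):
  remainder -2*x*z - 2*x - y*z**2 - y*z - z**2 + z + 2 ≠ 0; add h_3 = -2*x*z - 2*x - y*z**2 - y*z - z**2 + z + 2 to the basis.

The other S-polynomials (S(f_1,h_3), S(f_2,h_3)) all reduce to 0 modulo the current basis, so we have a Gröbner basis.
Inter-reduce: drop elements whose leading term is divisible by another's, tail-reduce, and make monic.
Reduced Gröbner basis: {x*y - 2*y*z - y + z + 1, x*z + x - 2*y*z**2 - 2*y*z - 2*z**2 + 2*z - 1, y**2*z - 2*z - 2}.
Label its elements g_1 = x*y - 2*y*z - y + z + 1, g_2 = x*z + x - 2*y*z**2 - 2*y*z - 2*z**2 + 2*z - 1, g_3 = y**2*z - 2*z - 2.

Reduce p = -2*x**2*y*z - 2*x**2*y - x*y**2*z**2 - x*y**2*z - x*y*z**2 + x*y*z + 2*x*y - 2*y + z modulo G:
  leading term x**2*y*z: subtract (-2*x*z)·g_1 from -2*x**2*y*z - 2*x**2*y - x*y**2*z**2 - x*y**2*z - x*y*z**2 + x*y*z + 2*x*y - 2*y + z → -2*x**2*y - x*y**2*z**2 - x*y**2*z - x*y*z + 2*x*y + 2*x*z**2 + 2*x*z - 2*y + z
  leading term x**2*y: subtract (-2*x)·g_1 from -2*x**2*y - x*y**2*z**2 - x*y**2*z - x*y*z + 2*x*y + 2*x*z**2 + 2*x*z - 2*y + z → -x*y**2*z**2 - x*y**2*z + 2*x*z**2 - x*z + 2*x - 2*y + z
  leading term x*y**2*z**2: subtract (-y*z**2)·g_1 from -x*y**2*z**2 - x*y**2*z + 2*x*z**2 - x*z + 2*x - 2*y + z → -x*y**2*z + 2*x*z**2 - x*z + 2*x - 2*y**2*z**3 - y**2*z**2 + y*z**3 + y*z**2 - 2*y + z
  leading term x*y**2*z: subtract (-y*z)·g_1 from -x*y**2*z + 2*x*z**2 - x*z + 2*x - 2*y**2*z**3 - y**2*z**2 + y*z**3 + y*z**2 - 2*y + z → 2*x*z**2 - x*z + 2*x - 2*y**2*z**3 + 2*y**2*z**2 - y**2*z + y*z**3 + 2*y*z**2 + y*z - 2*y + z
  leading term x*z**2: subtract (2*z)·g_2 from 2*x*z**2 - x*z + 2*x - 2*y**2*z**3 + 2*y**2*z**2 - y**2*z + y*z**3 + 2*y*z**2 + y*z - 2*y + z → 2*x*z + 2*x - 2*y**2*z**3 + 2*y**2*z**2 - y**2*z + y*z**2 + y*z - 2*y - z**3 + z**2 - 2*z
  leading term x*z: subtract (2)·g_2 from 2*x*z + 2*x - 2*y**2*z**3 + 2*y**2*z**2 - y**2*z + y*z**2 + y*z - 2*y - z**3 + z**2 - 2*z → -2*y**2*z**3 + 2*y**2*z**2 - y**2*z - 2*y - z**3 - z + 2
  leading term y**2*z**3: subtract (-2*z**2)·g_3 from -2*y**2*z**3 + 2*y**2*z**2 - y**2*z - 2*y - z**3 - z + 2 → 2*y**2*z**2 - y**2*z - 2*y + z**2 - z + 2
  leading term y**2*z**2: subtract (2*z)·g_3 from 2*y**2*z**2 - y**2*z - 2*y + z**2 - z + 2 → -y**2*z - 2*y - 2*z + 2
  leading term y**2*z: subtract (-1)·g_3 from -y**2*z - 2*y - 2*z + 2 → -2*y + z
  leading term y: no divisor's leading term divides it; move -2*y to the remainder.
  leading term z: no divisor's leading term divides it; move z to the remainder.
  normal form = -2*y + z.
The normal form is nonzero, so p ∉ I. Since p minus its normal form lies in I, I + (p) = I + (r) where r = -2*y + z; decide whether this ideal is the whole ring.
Run Buchberger on G together with r (pairs among the g_i already reduce to 0 since G is a Gröbner basis):
g_1 = x*y - 2*y*z - y + z + 1, LT = x*y.
g_2 = x*z + x - 2*y*z**2 - 2*y*z - 2*z**2 + 2*z - 1, LT = x*z.
g_3 = y**2*z - 2*z - 2, LT = y**2*z.
r = -2*y + z, LT = y.

S(g_1,r): lcm = x*y. S = -2*x*z - 2*y*z - y + z + 1.
  reduce S modulo (g_1, g_2, g_3, r):
  remainder 2*x - 2*z**3 - 2*z**2 + 2*z - 1 ≠ 0; add m_5 = 2*x - 2*z**3 - 2*z**2 + 2*z - 1 to the basis.

S(g_3,r): lcm = y**2*z. S = -2*y*z**2 - 2*z - 2.
  reduce S modulo (g_1, g_2, g_3, r, m_5):
  remainder -z**3 - 2*z - 2 ≠ 0; add m_6 = -z**3 - 2*z - 2 to the basis.

The other S-polynomials (S(g_1,g_2), S(g_1,g_3), S(g_2,g_3), S(g_2,r), S(g_1,m_5), S(g_2,m_5), S(g_3,m_5), S(r,m_5), S(g_1,m_6), S(g_2,m_6), S(g_3,m_6), S(r,m_6), S(m_5,m_6)) all reduce to 0 modulo the current basis, so we have a Gröbner basis.
Inter-reduce: drop elements whose leading term is divisible by another's, tail-reduce, and make monic.
Reduced Gröbner basis: {x - z**2 - 2*z - 1, y + 2*z, z**3 + 2*z + 2}.
The reduced Gröbner basis of I + (p) is {x - z**2 - 2*z - 1, y + 2*z, z**3 + 2*z + 2} ≠ {1}, a proper ideal, so the enlarged system stays consistent: p is independent of I, with normal form -2*y + z.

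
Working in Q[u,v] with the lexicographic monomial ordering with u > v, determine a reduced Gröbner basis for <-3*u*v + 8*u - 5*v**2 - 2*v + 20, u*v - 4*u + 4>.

G = {u + 5/4*v**2 + 1/2*v - 8, v**3 - 18/5*v**2 - 8*v + 112/5}

f_1 = -3*u*v + 8*u - 5*v**2 - 2*v + 20, LT = u*v.
f_2 = u*v - 4*u + 4, LT = u*v.

S(f_1,f_2): lcm = u*v. S = 4/3*u + 5/3*v**2 + 2/3*v - 32/3.
  leading term u: no divisor's leading term divides it; move 4/3*u to the remainder.
  leading term v**2: no divisor's leading term divides it; move 5/3*v**2 to the remainder.
  leading term v: no divisor's leading term divides it; move 2/3*v to the remainder.
  leading term 1: no divisor's leading term divides it; move -32/3 to the remainder.
  remainder 4/3*u + 5/3*v**2 + 2/3*v - 32/3 ≠ 0; add g_3 = 4/3*u + 5/3*v**2 + 2/3*v - 32/3 to the basis.

S(f_1,g_3): lcm = u*v. S = -8/3*u - 5/4*v**3 + 7/6*v**2 + 26/3*v - 20/3.
  leading term u: subtract (-2)·g_3 from -8/3*u - 5/4*v**3 + 7/6*v**2 + 26/3*v - 20/3 → -5/4*v**3 + 9/2*v**2 + 10*v - 28
  leading term v**3: no divisor's leading term divides it; move -5/4*v**3 to the remainder.
  leading term v**2: no divisor's leading term divides it; move 9/2*v**2 to the remainder.
  leading term v: no divisor's leading term divides it; move 10*v to the remainder.
  leading term 1: no divisor's leading term divides it; move -28 to the remainder.
  remainder -5/4*v**3 + 9/2*v**2 + 10*v - 28 ≠ 0; add g_4 = -5/4*v**3 + 9/2*v**2 + 10*v - 28 to the basis.

The other S-polynomials (S(f_2,g_3), S(f_1,g_4), S(f_2,g_4), S(g_3,g_4)) all reduce to 0 modulo the current basis, so we have a Gröbner basis.
Inter-reduce: drop elements whose leading term is divisible by another's, tail-reduce, and make monic.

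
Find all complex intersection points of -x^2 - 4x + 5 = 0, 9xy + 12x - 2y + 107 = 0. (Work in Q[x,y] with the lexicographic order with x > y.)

{(1, -17), (-5, 1)}

Compute a lex Gröbner basis by Buchberger's algorithm.
f_1 = -x^2 - 4x + 5, LT = x^2.
f_2 = 9xy + 12x - 2y + 107, LT = xy.

S(f_1,f_2): lcm = x^2y. S = -4/3x^2 + 38/9xy - 107/9x - 5y.
  leading term x^2: subtract (4/3)·f_1 from -4/3x^2 + 38/9xy - 107/9x - 5y → 38/9xy - 59/9x - 5y - 20/3
  leading term xy: subtract (38/81)·f_2 from 38/9xy - 59/9x - 5y - 20/3 → -329/27x - 329/81y - 4606/81
  leading term x: no divisor's leading term divides it; move -329/27x to the remainder.
  leading term y: no divisor's leading term divides it; move -329/81y to the remainder.
  leading term 1: no divisor's leading term divides it; move -4606/81 to the remainder.
  remainder -329/27x - 329/81y - 4606/81 ≠ 0; add h_3 = -329/27x - 329/81y - 4606/81 to the basis.

S(f_2,h_3): lcm = xy. S = 4/3x - 1/3y^2 - 44/9y + 107/9.
  leading term x: subtract (-36/329)·h_3 from 4/3x - 1/3y^2 - 44/9y + 107/9 → -1/3y^2 - 16/3y + 17/3
  leading term y^2: no divisor's leading term divides it; move -1/3y^2 to the remainder.
  leading term y: no divisor's leading term divides it; move -16/3y to the remainder.
  leading term 1: no divisor's leading term divides it; move 17/3 to the remainder.
  remainder -1/3y^2 - 16/3y + 17/3 ≠ 0; add h_4 = -1/3y^2 - 16/3y + 17/3 to the basis.

The other S-polynomials (S(f_1,h_3), S(f_1,h_4), S(f_2,h_4), S(h_3,h_4)) all reduce to 0 modulo the current basis, so we have a Gröbner basis.
Inter-reduce: drop elements whose leading term is divisible by another's, tail-reduce, and make monic.
Reduced Gröbner basis: {x + 1/3y + 14/3, y^2 + 16y - 17}.

Since the basis is lex-ordered, y^2 + 16y - 17 is univariate in y. Its roots are {-17, 1}. Back-substituting each root into the other basis elements fixes the other coordinates.
  y = -17: the earlier basis element becomes x - 1 = 0, giving x = 1 — point (1, -17).
  y = 1: the earlier basis element becomes x + 5 = 0, giving x = -5 — point (-5, 1).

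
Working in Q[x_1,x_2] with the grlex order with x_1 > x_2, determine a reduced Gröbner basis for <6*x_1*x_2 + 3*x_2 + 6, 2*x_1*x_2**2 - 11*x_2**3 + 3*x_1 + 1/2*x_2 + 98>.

G = {x_2**3 + 1/11*x_2**2 - 3/11*x_1 + 3/22*x_2 - 98/11, x_1**2 + 11/3*x_2**2 + 199/6*x_1 + 1/3*x_2 + 101/6, x_1*x_2 + 1/2*x_2 + 1}

f_1 = 6*x_1*x_2 + 3*x_2 + 6, LT = x_1*x_2.
f_2 = 2*x_1*x_2**2 - 11*x_2**3 + 3*x_1 + 1/2*x_2 + 98, LT = x_1*x_2**2.

S(f_1,f_2): lcm = x_1*x_2**2. S = 11/2*x_2**3 + 1/2*x_2**2 - 3/2*x_1 + 3/4*x_2 - 49.
  reduce S modulo (f_1, f_2):
  remainder 11/2*x_2**3 + 1/2*x_2**2 - 3/2*x_1 + 3/4*x_2 - 49 ≠ 0; add g_3 = 11/2*x_2**3 + 1/2*x_2**2 - 3/2*x_1 + 3/4*x_2 - 49 to the basis.

S(f_1,g_3): lcm = x_1*x_2**3. S = -1/11*x_1*x_2**2 + 1/2*x_2**3 + 3/11*x_1**2 - 3/22*x_1*x_2 + x_2**2 + 98/11*x_1.
  reduce S modulo (f_1, f_2, g_3):
  remainder 3/11*x_1**2 + x_2**2 + 199/22*x_1 + 1/11*x_2 + 101/22 ≠ 0; add g_4 = 3/11*x_1**2 + x_2**2 + 199/22*x_1 + 1/11*x_2 + 101/22 to the basis.

The other S-polynomials (S(f_2,g_3), S(f_1,g_4), S(f_2,g_4), S(g_3,g_4)) all reduce to 0 modulo the current basis, so we have a Gröbner basis.
Inter-reduce: drop elements whose leading term is divisible by another's, tail-reduce, and make monic.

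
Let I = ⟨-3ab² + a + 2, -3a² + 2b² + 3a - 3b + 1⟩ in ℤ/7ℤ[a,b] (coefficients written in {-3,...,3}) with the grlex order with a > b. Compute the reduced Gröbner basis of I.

G = {b⁴ + 2b³ - b² - a - 3b + 2, ab² + 2a - 3, a² - 3b² - a + b + 2}

Buchberger's algorithm terminates because the ascending chain of leading-term ideals stabilizes.

f_1 = -3ab² + a + 2, LT = ab².
f_2 = -3a² + 2b² + 3a - 3b + 1, LT = a².

S(f_1,f_2): lcm = a²b². S = 3b⁴ + ab² - b³ + 2a² - 2b² - 3a.
  leading term b⁴: no divisor's leading term divides it; move 3b⁴ to the remainder.
  leading term ab²: subtract (2)·f_1 from ab² - b³ + 2a² - 2b² - 3a → -b³ + 2a² - 2b² + 2a + 3
  leading term b³: no divisor's leading term divides it; move -b³ to the remainder.
  leading term a²: subtract (-3)·f_2 from 2a² - 2b² + 2a + 3 → -3b² - 3a - 2b - 1
  leading term b²: no divisor's leading term divides it; move -3b² to the remainder.
  leading term a: no divisor's leading term divides it; move -3a to the remainder.
  leading term b: no divisor's leading term divides it; move -2b to the remainder.
  leading term 1: no divisor's leading term divides it; move -1 to the remainder.
  remainder 3b⁴ - b³ - 3b² - 3a - 2b - 1 ≠ 0; add g_3 = 3b⁴ - b³ - 3b² - 3a - 2b - 1 to the basis.

S(f_1,g_3): lcm = ab⁴. S = -2ab³ + 3ab² + a² + 3ab - 3b² - 2a.
  leading term ab³: subtract (3b)·f_1 from -2ab³ + 3ab² + a² + 3ab - 3b² - 2a → 3ab² + a² - 3b² - 2a + b
  leading term ab²: subtract (-1)·f_1 from 3ab² + a² - 3b² - 2a + b → a² - 3b² - a + b + 2
  leading term a²: subtract (2)·f_2 from a² - 3b² - a + b + 2 → 0
  remainder 0.

S(f_2,g_3): leading monomials are coprime, so the S-polynomial reduces to 0 (Buchberger's first criterion).
Every S-polynomial of the final basis reduces to 0, so we have a Gröbner basis.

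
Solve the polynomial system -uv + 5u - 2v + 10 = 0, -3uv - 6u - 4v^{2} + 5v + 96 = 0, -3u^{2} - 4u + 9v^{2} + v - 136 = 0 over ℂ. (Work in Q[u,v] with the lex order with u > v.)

Compute a lex Gröbner basis by Buchberger's algorithm.
f_1 = -uv + 5u - 2v + 10, LT = uv.
f_2 = -3uv - 6u - 4v^{2} + 5v + 96, LT = uv.
f_3 = -3u^{2} - 4u + 9v^{2} + v - 136, LT = u^{2}.

S(f_1,f_2): lcm = uv. S = -7u - \tfrac{4}{3}v^{2} + \tfrac{11}{3}v + 22.
  leading term u: no divisor's leading term divides it; move -7u to the remainder.
  leading term v^{2}: no divisor's leading term divides it; move -\tfrac{4}{3}v^{2} to the remainder.
  leading term v: no divisor's leading term divides it; move \tfrac{11}{3}v to the remainder.
  leading term 1: no divisor's leading term divides it; move 22 to the remainder.
  remainder -7u - \tfrac{4}{3}v^{2} + \tfrac{11}{3}v + 22 ≠ 0; add h_4 = -7u - \tfrac{4}{3}v^{2} + \tfrac{11}{3}v + 22 to the basis.

S(f_1,f_3): lcm = u^{2}v. S = -5u^{2} + \tfrac{2}{3}uv - 10u + 3v^{3} + \tfrac{1}{3}v^{2} - \tfrac{136}{3}v.
  leading term u^{2}: subtract (\tfrac{5}{3})·f_3 from -5u^{2} + \tfrac{2}{3}uv - 10u + 3v^{3} + \tfrac{1}{3}v^{2} - \tfrac{136}{3}v → \tfrac{2}{3}uv - \tfrac{10}{3}u + 3v^{3} - \tfrac{44}{3}v^{2} - 47v + \tfrac{680}{3}
  leading term uv: subtract (-\tfrac{2}{3})·f_1 from \tfrac{2}{3}uv - \tfrac{10}{3}u + 3v^{3} - \tfrac{44}{3}v^{2} - 47v + \tfrac{680}{3} → 3v^{3} - \tfrac{44}{3}v^{2} - \tfrac{145}{3}v + \tfrac{700}{3}
  leading term v^{3}: no divisor's leading term divides it; move 3v^{3} to the remainder.
  leading term v^{2}: no divisor's leading term divides it; move -\tfrac{44}{3}v^{2} to the remainder.
  leading term v: no divisor's leading term divides it; move -\tfrac{145}{3}v to the remainder.
  leading term 1: no divisor's leading term divides it; move \tfrac{700}{3} to the remainder.
  remainder 3v^{3} - \tfrac{44}{3}v^{2} - \tfrac{145}{3}v + \tfrac{700}{3} ≠ 0; add h_5 = 3v^{3} - \tfrac{44}{3}v^{2} - \tfrac{145}{3}v + \tfrac{700}{3} to the basis.

S(f_2,f_3): lcm = u^{2}v. S = 2u^{2} + \tfrac{4}{3}uv^{2} - 3uv - 32u + 3v^{3} + \tfrac{1}{3}v^{2} - \tfrac{136}{3}v.
  leading term u^{2}: subtract (-\tfrac{2}{3})·f_3 from 2u^{2} + \tfrac{4}{3}uv^{2} - 3uv - 32u + 3v^{3} + \tfrac{1}{3}v^{2} - \tfrac{136}{3}v → \tfrac{4}{3}uv^{2} - 3uv - \tfrac{104}{3}u + 3v^{3} + \tfrac{19}{3}v^{2} - \tfrac{134}{3}v - \tfrac{272}{3}
  leading term uv^{2}: subtract (-\tfrac{4}{3}v)·f_1 from \tfrac{4}{3}uv^{2} - 3uv - \tfrac{104}{3}u + 3v^{3} + \tfrac{19}{3}v^{2} - \tfrac{134}{3}v - \tfrac{272}{3} → \tfrac{11}{3}uv - \tfrac{104}{3}u + 3v^{3} + \tfrac{11}{3}v^{2} - \tfrac{94}{3}v - \tfrac{272}{3}
  leading term uv: subtract (-\tfrac{11}{3})·f_1 from \tfrac{11}{3}uv - \tfrac{104}{3}u + 3v^{3} + \tfrac{11}{3}v^{2} - \tfrac{94}{3}v - \tfrac{272}{3} → -\tfrac{49}{3}u + 3v^{3} + \tfrac{11}{3}v^{2} - \tfrac{116}{3}v - 54
  leading term u: subtract (\tfrac{7}{3})·h_4 from -\tfrac{49}{3}u + 3v^{3} + \tfrac{11}{3}v^{2} - \tfrac{116}{3}v - 54 → 3v^{3} + \tfrac{61}{9}v^{2} - \tfrac{425}{9}v - \tfrac{316}{3}
  leading term v^{3}: subtract (1)·h_5 from 3v^{3} + \tfrac{61}{9}v^{2} - \tfrac{425}{9}v - \tfrac{316}{3} → \tfrac{193}{9}v^{2} + \tfrac{10}{9}v - \tfrac{1016}{3}
  leading term v^{2}: no divisor's leading term divides it; move \tfrac{193}{9}v^{2} to the remainder.
  leading term v: no divisor's leading term divides it; move \tfrac{10}{9}v to the remainder.
  leading term 1: no divisor's leading term divides it; move -\tfrac{1016}{3} to the remainder.
  remainder \tfrac{193}{9}v^{2} + \tfrac{10}{9}v - \tfrac{1016}{3} ≠ 0; add h_6 = \tfrac{193}{9}v^{2} + \tfrac{10}{9}v - \tfrac{1016}{3} to the basis.

S(f_1,h_4): lcm = uv. S = -5u - \tfrac{4}{21}v^{3} + \tfrac{11}{21}v^{2} + \tfrac{36}{7}v - 10.
  leading term u: subtract (\tfrac{5}{7})·h_4 from -5u - \tfrac{4}{21}v^{3} + \tfrac{11}{21}v^{2} + \tfrac{36}{7}v - 10 → -\tfrac{4}{21}v^{3} + \tfrac{31}{21}v^{2} + \tfrac{53}{21}v - \tfrac{180}{7}
  leading term v^{3}: subtract (-\tfrac{4}{63})·h_5 from -\tfrac{4}{21}v^{3} + \tfrac{31}{21}v^{2} + \tfrac{53}{21}v - \tfrac{180}{7} → \tfrac{103}{189}v^{2} - \tfrac{103}{189}v - \tfrac{2060}{189}
  leading term v^{2}: subtract (\tfrac{103}{4053})·h_6 from \tfrac{103}{189}v^{2} - \tfrac{103}{189}v - \tfrac{2060}{189} → -\tfrac{2987}{5211}v - \tfrac{11948}{5211}
  leading term v: no divisor's leading term divides it; move -\tfrac{2987}{5211}v to the remainder.
  leading term 1: no divisor's leading term divides it; move -\tfrac{11948}{5211} to the remainder.
  remainder -\tfrac{2987}{5211}v - \tfrac{11948}{5211} ≠ 0; add h_7 = -\tfrac{2987}{5211}v - \tfrac{11948}{5211} to the basis.

The other S-polynomials (S(f_2,h_4), S(f_3,h_4), S(f_1,h_5), S(f_2,h_5), S(f_3,h_5), S(h_4,h_5), S(f_1,h_6), S(f_2,h_6), S(f_3,h_6), S(h_4,h_6), S(h_5,h_6), S(f_1,h_7), S(f_2,h_7), S(f_3,h_7), S(h_4,h_7), S(h_5,h_7), S(h_6,h_7)) all reduce to 0 modulo the current basis, so we have a Gröbner basis.
Inter-reduce: drop elements whose leading term is divisible by another's, tail-reduce, and make monic.
Reduced Gröbner basis: {u + 2, v + 4}.

From the last basis element, v + 4 = 0, so v takes values in {-4}. Each choice, substituted upward through the basis, yields the corresponding point(s) of the solution set.
  v = -4: the earlier basis element becomes u + 2 = 0, giving u = -2 — point (-2, -4).
Check: every point annihilates each of the original generators.

{(-2, -4)}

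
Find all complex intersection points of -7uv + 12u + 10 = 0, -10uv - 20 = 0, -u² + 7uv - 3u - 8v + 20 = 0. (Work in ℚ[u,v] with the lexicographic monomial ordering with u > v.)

Compute a lex Gröbner basis by Buchberger's algorithm.
f_1 = -7uv + 12u + 10, LT = uv.
f_2 = -10uv - 20, LT = uv.
f_3 = -u² + 7uv - 3u - 8v + 20, LT = u².

S(f_1,f_2): lcm = uv. S = -12/7u - 24/7.
  leading term u: no divisor's leading term divides it; move -12/7u to the remainder.
  leading term 1: no divisor's leading term divides it; move -24/7 to the remainder.
  remainder -12/7u - 24/7 ≠ 0; add h_4 = -12/7u - 24/7 to the basis.

S(f_1,f_3): lcm = u²v. S = -12/7u² + 7uv² - 3uv - 10/7u - 8v² + 20v.
  leading term u²: subtract (12/7)·f_3 from -12/7u² + 7uv² - 3uv - 10/7u - 8v² + 20v → 7uv² - 15uv + 26/7u - 8v² + 236/7v - 240/7
  leading term uv²: subtract (-v)·f_1 from 7uv² - 15uv + 26/7u - 8v² + 236/7v - 240/7 → -3uv + 26/7u - 8v² + 306/7v - 240/7
  leading term uv: subtract (3/7)·f_1 from -3uv + 26/7u - 8v² + 306/7v - 240/7 → -10/7u - 8v² + 306/7v - 270/7
  leading term u: subtract (⅚)·h_4 from -10/7u - 8v² + 306/7v - 270/7 → -8v² + 306/7v - 250/7
  leading term v²: no divisor's leading term divides it; move -8v² to the remainder.
  leading term v: no divisor's leading term divides it; move 306/7v to the remainder.
  leading term 1: no divisor's leading term divides it; move -250/7 to the remainder.
  remainder -8v² + 306/7v - 250/7 ≠ 0; add h_5 = -8v² + 306/7v - 250/7 to the basis.

S(f_2,f_3): lcm = u²v. S = 7uv² - 3uv + 2u - 8v² + 20v.
  leading term uv²: subtract (-v)·f_1 from 7uv² - 3uv + 2u - 8v² + 20v → 9uv + 2u - 8v² + 30v
  leading term uv: subtract (-9/7)·f_1 from 9uv + 2u - 8v² + 30v → 122/7u - 8v² + 30v + 90/7
  leading term u: subtract (-61/6)·h_4 from 122/7u - 8v² + 30v + 90/7 → -8v² + 30v - 22
  leading term v²: subtract (1)·h_5 from -8v² + 30v - 22 → -96/7v + 96/7
  leading term v: no divisor's leading term divides it; move -96/7v to the remainder.
  leading term 1: no divisor's leading term divides it; move 96/7 to the remainder.
  remainder -96/7v + 96/7 ≠ 0; add h_6 = -96/7v + 96/7 to the basis.

The other S-polynomials (S(f_1,h_4), S(f_2,h_4), S(f_3,h_4), S(f_1,h_5), S(f_2,h_5), S(f_3,h_5), S(h_4,h_5), S(f_1,h_6), S(f_2,h_6), S(f_3,h_6), S(h_4,h_6), S(h_5,h_6)) all reduce to 0 modulo the current basis, so we have a Gröbner basis.
Inter-reduce: drop elements whose leading term is divisible by another's, tail-reduce, and make monic.
Reduced Gröbner basis: {u + 2, v - 1}.

From the last basis element, v - 1 = 0, so v takes values in {1}. Each choice, substituted upward through the basis, yields the corresponding point(s) of the solution set.
  v = 1: the earlier basis element becomes u + 2 = 0, giving u = -2 — point (-2, 1).
Substituting each solution back into the original system confirms all equations vanish.

{(-2, 1)}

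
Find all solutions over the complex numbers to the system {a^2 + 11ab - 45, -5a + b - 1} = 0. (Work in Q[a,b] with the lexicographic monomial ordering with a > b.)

Compute a lex Gröbner basis by Buchberger's algorithm.
f_1 = a^2 + 11ab - 45, LT = a^2.
f_2 = -5a + b - 1, LT = a.

S(f_1,f_2): lcm = a^2. S = 56/5ab - 1/5a - 45.
  reduce S modulo (f_1, f_2):
  remainder 56/25b^2 - 57/25b - 1124/25 ≠ 0; add h_3 = 56/25b^2 - 57/25b - 1124/25 to the basis.

The other S-polynomials (S(f_1,h_3), S(f_2,h_3)) all reduce to 0 modulo the current basis, so we have a Gröbner basis.
Inter-reduce: drop elements whose leading term is divisible by another's, tail-reduce, and make monic.
Reduced Gröbner basis: {a - 1/5b + 1/5, b^2 - 57/56b - 281/14}.

Since the basis is lex-ordered, b^2 - 57/56b - 281/14 is univariate in b. Its roots are {-4, 281/56}. Back-substituting each root into the other basis elements fixes the other coordinates.
  b = -4: the earlier basis element becomes a + 1 = 0, giving a = -1 — point (-1, -4).
  b = 281/56: the earlier basis element becomes a - 45/56 = 0, giving a = 45/56 — point (45/56, 281/56).

{(-1, -4), (45/56, 281/56)}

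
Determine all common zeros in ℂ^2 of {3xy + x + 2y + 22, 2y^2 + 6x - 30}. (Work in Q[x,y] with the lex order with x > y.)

Compute a lex Gröbner basis by Buchberger's algorithm.
f_1 = 3xy + x + 2y + 22, LT = xy.
f_2 = 6x + 2y^2 - 30, LT = x.

S(f_1,f_2): lcm = xy. S = 1/3x - 1/3y^3 + 17/3y + 22/3.
  leading term x: subtract (1/18)·f_2 from 1/3x - 1/3y^3 + 17/3y + 22/3 → -1/3y^3 - 1/9y^2 + 17/3y + 9
  leading term y^3: no divisor's leading term divides it; move -1/3y^3 to the remainder.
  leading term y^2: no divisor's leading term divides it; move -1/9y^2 to the remainder.
  leading term y: no divisor's leading term divides it; move 17/3y to the remainder.
  leading term 1: no divisor's leading term divides it; move 9 to the remainder.
  remainder -1/3y^3 - 1/9y^2 + 17/3y + 9 ≠ 0; add h_3 = -1/3y^3 - 1/9y^2 + 17/3y + 9 to the basis.

S(f_1,h_3): lcm = xy^3. S = 17xy + 27x + 2/3y^3 + 22/3y^2.
  leading term xy: subtract (17/3)·f_1 from 17xy + 27x + 2/3y^3 + 22/3y^2 → 64/3x + 2/3y^3 + 22/3y^2 - 34/3y - 374/3
  leading term x: subtract (32/9)·f_2 from 64/3x + 2/3y^3 + 22/3y^2 - 34/3y - 374/3 → 2/3y^3 + 2/9y^2 - 34/3y - 18
  leading term y^3: subtract (-2)·h_3 from 2/3y^3 + 2/9y^2 - 34/3y - 18 → 0
  remainder 0.

S(f_2,h_3): leading monomials are coprime, so the S-polynomial reduces to 0 (Buchberger's first criterion).
Every S-polynomial of the final basis reduces to 0, so we have a Gröbner basis.
Inter-reduce: drop elements whose leading term is divisible by another's, tail-reduce, and make monic.
Reduced Gröbner basis: {x + 1/3y^2 - 5, y^3 + 1/3y^2 - 17y - 27}.

A lex Gröbner basis eliminates variables successively. Here y^3 + 1/3y^2 - 17y - 27 depends only on y, with roots {-3, 4/3 - sqrt(97)/3, 4/3 + sqrt(97)/3}; lifting each root through the earlier basis elements recovers the full solutions.
  y = -3: the earlier basis element becomes x - 2 = 0, giving x = 2 — point (2, -3).
  y = 4/3 - sqrt(97)/3: the earlier basis element becomes x - 8*sqrt(97)/27 - 22/27 = 0, giving x = 22/27 + 8*sqrt(97)/27 — point (22/27 + 8*sqrt(97)/27, 4/3 - sqrt(97)/3).
  y = 4/3 + sqrt(97)/3: the earlier basis element becomes x - 22/27 + 8*sqrt(97)/27 = 0, giving x = 22/27 - 8*sqrt(97)/27 — point (22/27 - 8*sqrt(97)/27, 4/3 + sqrt(97)/3).

{(2, -3), (22/27 + 8*sqrt(97)/27, 4/3 - sqrt(97)/3), (22/27 - 8*sqrt(97)/27, 4/3 + sqrt(97)/3)}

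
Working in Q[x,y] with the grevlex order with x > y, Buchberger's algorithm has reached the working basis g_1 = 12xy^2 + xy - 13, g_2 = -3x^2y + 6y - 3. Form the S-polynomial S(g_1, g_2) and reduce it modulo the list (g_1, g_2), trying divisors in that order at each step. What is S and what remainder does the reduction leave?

lcm(LM(g_1), LM(g_2)) = x^2y^2.
S = (lcm/LT(g_1))·g_1 − (lcm/LT(g_2))·g_2 = 1/12x^2y + 2y^2 - 13/12x - y.
Reduce S modulo (g_1, g_2) in that order:
  leading term x^2y: subtract (-1/36)·g_2 from 1/12x^2y + 2y^2 - 13/12x - y → 2y^2 - 13/12x - 5/6y - 1/12
  leading term y^2: no divisor's leading term divides it; move 2y^2 to the remainder.
  leading term x: no divisor's leading term divides it; move -13/12x to the remainder.
  leading term y: no divisor's leading term divides it; move -5/6y to the remainder.
  leading term 1: no divisor's leading term divides it; move -1/12 to the remainder.
The remainder 2y^2 - 13/12x - 5/6y - 1/12 is nonzero, so it would be added as the next basis element.

S(g_1, g_2) = 1/12x^2y + 2y^2 - 13/12x - y; remainder on division = 2y^2 - 13/12x - 5/6y - 1/12.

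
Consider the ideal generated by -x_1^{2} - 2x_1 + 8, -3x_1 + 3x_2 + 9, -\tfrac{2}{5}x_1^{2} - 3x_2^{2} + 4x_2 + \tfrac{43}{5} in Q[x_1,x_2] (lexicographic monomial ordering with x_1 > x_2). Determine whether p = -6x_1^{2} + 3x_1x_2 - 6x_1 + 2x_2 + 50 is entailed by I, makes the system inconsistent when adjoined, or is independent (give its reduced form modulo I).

First compute the reduced Gröbner basis of I by Buchberger's algorithm.
f_1 = -x_1^{2} - 2x_1 + 8, LT = x_1^{2}.
f_2 = -3x_1 + 3x_2 + 9, LT = x_1.
f_3 = -\tfrac{2}{5}x_1^{2} - 3x_2^{2} + 4x_2 + \tfrac{43}{5}, LT = x_1^{2}.

S(f_1,f_2): lcm = x_1^{2}. S = x_1x_2 + 5x_1 - 8.
  leading term x_1x_2: subtract (-\tfrac{1}{3}x_2)·f_2 from x_1x_2 + 5x_1 - 8 → 5x_1 + x_2^{2} + 3x_2 - 8
  leading term x_1: subtract (-\tfrac{5}{3})·f_2 from 5x_1 + x_2^{2} + 3x_2 - 8 → x_2^{2} + 8x_2 + 7
  leading term x_2^{2}: no divisor's leading term divides it; move x_2^{2} to the remainder.
  leading term x_2: no divisor's leading term divides it; move 8x_2 to the remainder.
  leading term 1: no divisor's leading term divides it; move 7 to the remainder.
  remainder x_2^{2} + 8x_2 + 7 ≠ 0; add h_4 = x_2^{2} + 8x_2 + 7 to the basis.

S(f_1,f_3): lcm = x_1^{2}. S = 2x_1 - \tfrac{15}{2}x_2^{2} + 10x_2 + \tfrac{27}{2}.
  leading term x_1: subtract (-\tfrac{2}{3})·f_2 from 2x_1 - \tfrac{15}{2}x_2^{2} + 10x_2 + \tfrac{27}{2} → -\tfrac{15}{2}x_2^{2} + 12x_2 + \tfrac{39}{2}
  leading term x_2^{2}: subtract (-\tfrac{15}{2})·h_4 from -\tfrac{15}{2}x_2^{2} + 12x_2 + \tfrac{39}{2} → 72x_2 + 72
  leading term x_2: no divisor's leading term divides it; move 72x_2 to the remainder.
  leading term 1: no divisor's leading term divides it; move 72 to the remainder.
  remainder 72x_2 + 72 ≠ 0; add h_5 = 72x_2 + 72 to the basis.

S(f_2,f_3): lcm = x_1^{2}. S = -x_1x_2 - 3x_1 - \tfrac{15}{2}x_2^{2} + 10x_2 + \tfrac{43}{2}.
  leading term x_1x_2: subtract (\tfrac{1}{3}x_2)·f_2 from -x_1x_2 - 3x_1 - \tfrac{15}{2}x_2^{2} + 10x_2 + \tfrac{43}{2} → -3x_1 - \tfrac{17}{2}x_2^{2} + 7x_2 + \tfrac{43}{2}
  leading term x_1: subtract (1)·f_2 from -3x_1 - \tfrac{17}{2}x_2^{2} + 7x_2 + \tfrac{43}{2} → -\tfrac{17}{2}x_2^{2} + 4x_2 + \tfrac{25}{2}
  leading term x_2^{2}: subtract (-\tfrac{17}{2})·h_4 from -\tfrac{17}{2}x_2^{2} + 4x_2 + \tfrac{25}{2} → 72x_2 + 72
  leading term x_2: subtract (1)·h_5 from 72x_2 + 72 → 0
  remainder 0.

S(f_1,h_4): leading monomials are coprime, so the S-polynomial reduces to 0 (Buchberger's first criterion).
S(f_2,h_4): leading monomials are coprime, so the S-polynomial reduces to 0 (Buchberger's first criterion).
S(f_3,h_4): leading monomials are coprime, so the S-polynomial reduces to 0 (Buchberger's first criterion).
S(f_1,h_5): leading monomials are coprime, so the S-polynomial reduces to 0 (Buchberger's first criterion).
S(f_2,h_5): leading monomials are coprime, so the S-polynomial reduces to 0 (Buchberger's first criterion).
S(f_3,h_5): leading monomials are coprime, so the S-polynomial reduces to 0 (Buchberger's first criterion).
S(h_4,h_5): lcm = x_2^{2}. S = 7x_2 + 7.
  leading term x_2: subtract (\tfrac{7}{72})·h_5 from 7x_2 + 7 → 0
  remainder 0.

Every S-polynomial of the final basis reduces to 0, so we have a Gröbner basis.
Inter-reduce: drop elements whose leading term is divisible by another's, tail-reduce, and make monic.
Reduced Gröbner basis: {x_1 - 2, x_2 + 1}.
Label its elements g_1 = x_1 - 2, g_2 = x_2 + 1.

Reduce p = -6x_1^{2} + 3x_1x_2 - 6x_1 + 2x_2 + 50 modulo G:
  leading term x_1^{2}: subtract (-6x_1)·g_1 from -6x_1^{2} + 3x_1x_2 - 6x_1 + 2x_2 + 50 → 3x_1x_2 - 18x_1 + 2x_2 + 50
  leading term x_1x_2: subtract (3x_2)·g_1 from 3x_1x_2 - 18x_1 + 2x_2 + 50 → -18x_1 + 8x_2 + 50
  leading term x_1: subtract (-18)·g_1 from -18x_1 + 8x_2 + 50 → 8x_2 + 14
  leading term x_2: subtract (8)·g_2 from 8x_2 + 14 → 6
  leading term 1: no divisor's leading term divides it; move 6 to the remainder.
  normal form = 6.
The normal form is nonzero, so p ∉ I. Since p minus its normal form lies in I, I + (p) = I + (r) where r = 6; decide whether this ideal is the whole ring.
Here r = 6 is a nonzero constant, hence a unit: 1 ∈ I + (p), the Gröbner basis of I + (p) is {1}, and the enlarged system has no common solution — adjoining p is inconsistent.

Adjoining -6x_1^{2} + 3x_1x_2 - 6x_1 + 2x_2 + 50 makes the ideal the whole ring: the system is inconsistent.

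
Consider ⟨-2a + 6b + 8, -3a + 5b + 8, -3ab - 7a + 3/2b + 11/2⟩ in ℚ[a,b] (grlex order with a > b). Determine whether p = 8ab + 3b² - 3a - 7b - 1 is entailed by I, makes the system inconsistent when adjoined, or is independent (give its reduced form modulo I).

Adjoining 8ab + 3b² - 3a - 7b - 1 makes the ideal the whole ring: the system is inconsistent.

First compute the reduced Gröbner basis of I by Buchberger's algorithm.
f_1 = -2a + 6b + 8, LT = a.
f_2 = -3a + 5b + 8, LT = a.
f_3 = -3ab - 7a + 3/2b + 11/2, LT = ab.

S(f_1,f_2): lcm = a. S = -4/3b - 4/3.
  leading term b: no divisor's leading term divides it; move -4/3b to the remainder.
  leading term 1: no divisor's leading term divides it; move -4/3 to the remainder.
  remainder -4/3b - 4/3 ≠ 0; add h_4 = -4/3b - 4/3 to the basis.

S(f_1,f_3): lcm = ab. S = -3b² - 7/3a - 7/2b + 11/6.
  leading term b²: subtract (9/4b)·h_4 from -3b² - 7/3a - 7/2b + 11/6 → -7/3a - ½b + 11/6
  leading term a: subtract (7/6)·f_1 from -7/3a - ½b + 11/6 → -15/2b - 15/2
  leading term b: subtract (45/8)·h_4 from -15/2b - 15/2 → 0
  remainder 0.

S(f_2,f_3): lcm = ab. S = -5/3b² - 7/3a - 13/6b + 11/6.
  leading term b²: subtract (5/4b)·h_4 from -5/3b² - 7/3a - 13/6b + 11/6 → -7/3a - ½b + 11/6
  leading term a: subtract (7/6)·f_1 from -7/3a - ½b + 11/6 → -15/2b - 15/2
  leading term b: subtract (45/8)·h_4 from -15/2b - 15/2 → 0
  remainder 0.

S(f_1,h_4): leading monomials are coprime, so the S-polynomial reduces to 0 (Buchberger's first criterion).
S(f_2,h_4): leading monomials are coprime, so the S-polynomial reduces to 0 (Buchberger's first criterion).
S(f_3,h_4): lcm = ab. S = 4/3a - ½b - 11/6.
  leading term a: subtract (-⅔)·f_1 from 4/3a - ½b - 11/6 → 7/2b + 7/2
  leading term b: subtract (-21/8)·h_4 from 7/2b + 7/2 → 0
  remainder 0.

Every S-polynomial of the final basis reduces to 0, so we have a Gröbner basis.
Inter-reduce: drop elements whose leading term is divisible by another's, tail-reduce, and make monic.
Reduced Gröbner basis: {a - 1, b + 1}.
Label its elements g_1 = a - 1, g_2 = b + 1.

Reduce p = 8ab + 3b² - 3a - 7b - 1 modulo G:
  leading term ab: subtract (8b)·g_1 from 8ab + 3b² - 3a - 7b - 1 → 3b² - 3a + b - 1
  leading term b²: subtract (3b)·g_2 from 3b² - 3a + b - 1 → -3a - 2b - 1
  leading term a: subtract (-3)·g_1 from -3a - 2b - 1 → -2b - 4
  leading term b: subtract (-2)·g_2 from -2b - 4 → -2
  leading term 1: no divisor's leading term divides it; move -2 to the remainder.
  normal form = -2.
The normal form is nonzero, so p ∉ I. Since p minus its normal form lies in I, I + (p) = I + (r) where r = -2; decide whether this ideal is the whole ring.
Here r = -2 is a nonzero constant, hence a unit: 1 ∈ I + (p), the Gröbner basis of I + (p) is {1}, and the enlarged system has no common solution — adjoining p is inconsistent.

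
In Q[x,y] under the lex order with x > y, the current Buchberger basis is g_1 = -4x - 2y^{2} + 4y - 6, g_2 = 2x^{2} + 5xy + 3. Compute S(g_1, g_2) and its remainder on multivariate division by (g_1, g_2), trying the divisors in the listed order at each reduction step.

lcm(LM(g_1), LM(g_2)) = x^{2}.
S = (lcm/LT(g_1))·g_1 − (lcm/LT(g_2))·g_2 = \tfrac{1}{2}xy^{2} - \tfrac{7}{2}xy + \tfrac{3}{2}x - \tfrac{3}{2}.
Reduce S modulo (g_1, g_2) in that order:
  leading term xy^{2}: subtract (-\tfrac{1}{8}y^{2})·g_1 from \tfrac{1}{2}xy^{2} - \tfrac{7}{2}xy + \tfrac{3}{2}x - \tfrac{3}{2} → -\tfrac{7}{2}xy + \tfrac{3}{2}x - \tfrac{1}{4}y^{4} + \tfrac{1}{2}y^{3} - \tfrac{3}{4}y^{2} - \tfrac{3}{2}
  leading term xy: subtract (\tfrac{7}{8}y)·g_1 from -\tfrac{7}{2}xy + \tfrac{3}{2}x - \tfrac{1}{4}y^{4} + \tfrac{1}{2}y^{3} - \tfrac{3}{4}y^{2} - \tfrac{3}{2} → \tfrac{3}{2}x - \tfrac{1}{4}y^{4} + \tfrac{9}{4}y^{3} - \tfrac{17}{4}y^{2} + \tfrac{21}{4}y - \tfrac{3}{2}
  leading term x: subtract (-\tfrac{3}{8})·g_1 from \tfrac{3}{2}x - \tfrac{1}{4}y^{4} + \tfrac{9}{4}y^{3} - \tfrac{17}{4}y^{2} + \tfrac{21}{4}y - \tfrac{3}{2} → -\tfrac{1}{4}y^{4} + \tfrac{9}{4}y^{3} - 5y^{2} + \tfrac{27}{4}y - \tfrac{15}{4}
  leading term y^{4}: no divisor's leading term divides it; move -\tfrac{1}{4}y^{4} to the remainder.
  leading term y^{3}: no divisor's leading term divides it; move \tfrac{9}{4}y^{3} to the remainder.
  leading term y^{2}: no divisor's leading term divides it; move -5y^{2} to the remainder.
  leading term y: no divisor's leading term divides it; move \tfrac{27}{4}y to the remainder.
  leading term 1: no divisor's leading term divides it; move -\tfrac{15}{4} to the remainder.
The remainder -\tfrac{1}{4}y^{4} + \tfrac{9}{4}y^{3} - 5y^{2} + \tfrac{27}{4}y - \tfrac{15}{4} is nonzero, so it would be added as the next basis element.
This is the inner loop of Buchberger's algorithm — each nonzero remainder becomes a new basis element.

S(g_1, g_2) = \tfrac{1}{2}xy^{2} - \tfrac{7}{2}xy + \tfrac{3}{2}x - \tfrac{3}{2}; remainder on division = -\tfrac{1}{4}y^{4} + \tfrac{9}{4}y^{3} - 5y^{2} + \tfrac{27}{4}y - \tfrac{15}{4}.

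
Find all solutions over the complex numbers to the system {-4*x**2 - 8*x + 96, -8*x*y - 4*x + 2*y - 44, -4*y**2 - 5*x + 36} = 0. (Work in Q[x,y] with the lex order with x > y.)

Compute a lex Gröbner basis by Buchberger's algorithm.
f_1 = -4*x**2 - 8*x + 96, LT = x**2.
f_2 = -8*x*y - 4*x + 2*y - 44, LT = x*y.
f_3 = -5*x - 4*y**2 + 36, LT = x.

S(f_1,f_2): lcm = x**2*y. S = -1/2*x**2 + 9/4*x*y - 11/2*x - 24*y.
  leading term x**2: subtract (1/8)·f_1 from -1/2*x**2 + 9/4*x*y - 11/2*x - 24*y → 9/4*x*y - 9/2*x - 24*y - 12
  leading term x*y: subtract (-9/32)·f_2 from 9/4*x*y - 9/2*x - 24*y - 12 → -45/8*x - 375/16*y - 195/8
  leading term x: subtract (9/8)·f_3 from -45/8*x - 375/16*y - 195/8 → 9/2*y**2 - 375/16*y - 519/8
  leading term y**2: no divisor's leading term divides it; move 9/2*y**2 to the remainder.
  leading term y: no divisor's leading term divides it; move -375/16*y to the remainder.
  leading term 1: no divisor's leading term divides it; move -519/8 to the remainder.
  remainder 9/2*y**2 - 375/16*y - 519/8 ≠ 0; add h_4 = 9/2*y**2 - 375/16*y - 519/8 to the basis.

S(f_1,f_3): lcm = x**2. S = -4/5*x*y**2 + 46/5*x - 24.
  leading term x*y**2: subtract (1/10*y)·f_2 from -4/5*x*y**2 + 46/5*x - 24 → 2/5*x*y + 46/5*x - 1/5*y**2 + 22/5*y - 24
  leading term x*y: subtract (-1/20)·f_2 from 2/5*x*y + 46/5*x - 1/5*y**2 + 22/5*y - 24 → 9*x - 1/5*y**2 + 9/2*y - 131/5
  leading term x: subtract (-9/5)·f_3 from 9*x - 1/5*y**2 + 9/2*y - 131/5 → -37/5*y**2 + 9/2*y + 193/5
  leading term y**2: subtract (-74/45)·h_4 from -37/5*y**2 + 9/2*y + 193/5 → -817/24*y - 817/12
  leading term y: no divisor's leading term divides it; move -817/24*y to the remainder.
  leading term 1: no divisor's leading term divides it; move -817/12 to the remainder.
  remainder -817/24*y - 817/12 ≠ 0; add h_5 = -817/24*y - 817/12 to the basis.

The other S-polynomials (S(f_2,f_3), S(f_1,h_4), S(f_2,h_4), S(f_3,h_4), S(f_1,h_5), S(f_2,h_5), S(f_3,h_5), S(h_4,h_5)) all reduce to 0 modulo the current basis, so we have a Gröbner basis.
Inter-reduce: drop elements whose leading term is divisible by another's, tail-reduce, and make monic.
Reduced Gröbner basis: {x - 4, y + 2}.

From the last basis element, y + 2 = 0, so y takes values in {-2}. Each choice, substituted upward through the basis, yields the corresponding point(s) of the solution set.
  y = -2: the earlier basis element becomes x - 4 = 0, giving x = 4 — point (4, -2).
Check: every point annihilates each of the original generators.

{(4, -2)}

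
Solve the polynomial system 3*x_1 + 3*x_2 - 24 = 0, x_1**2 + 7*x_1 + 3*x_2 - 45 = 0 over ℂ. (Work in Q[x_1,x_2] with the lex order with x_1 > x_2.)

{(3, 5), (-7, 15)}

Compute a lex Gröbner basis by Buchberger's algorithm.
f_1 = 3*x_1 + 3*x_2 - 24, LT = x_1.
f_2 = x_1**2 + 7*x_1 + 3*x_2 - 45, LT = x_1**2.

S(f_1,f_2): lcm = x_1**2. S = x_1*x_2 - 15*x_1 - 3*x_2 + 45.
  reduce S modulo (f_1, f_2):
  remainder -x_2**2 + 20*x_2 - 75 ≠ 0; add h_3 = -x_2**2 + 20*x_2 - 75 to the basis.

The other S-polynomials (S(f_1,h_3), S(f_2,h_3)) all reduce to 0 modulo the current basis, so we have a Gröbner basis.
Inter-reduce: drop elements whose leading term is divisible by another's, tail-reduce, and make monic.
Reduced Gröbner basis: {x_1 + x_2 - 8, x_2**2 - 20*x_2 + 75}.

A lex Gröbner basis eliminates variables successively. Here x_2**2 - 20*x_2 + 75 depends only on x_2, with roots {5, 15}; lifting each root through the earlier basis elements recovers the full solutions.
  x_2 = 5: the earlier basis element becomes x_1 - 3 = 0, giving x_1 = 3 — point (3, 5).
  x_2 = 15: the earlier basis element becomes x_1 + 7 = 0, giving x_1 = -7 — point (-7, 15).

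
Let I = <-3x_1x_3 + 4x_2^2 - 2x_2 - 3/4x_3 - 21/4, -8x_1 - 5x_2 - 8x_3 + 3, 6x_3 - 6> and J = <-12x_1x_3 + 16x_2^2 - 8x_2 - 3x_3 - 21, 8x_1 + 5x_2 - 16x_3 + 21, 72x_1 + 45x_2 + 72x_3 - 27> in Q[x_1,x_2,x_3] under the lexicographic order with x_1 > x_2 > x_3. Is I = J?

Yes, the ideals are equal.

Two ideals are equal iff their reduced Gröbner bases coincide (the reduced basis is unique for a fixed ordering).
Buchberger on the first generating set:
f_1 = -3x_1x_3 + 4x_2^2 - 2x_2 - 3/4x_3 - 21/4, LT = x_1x_3.
f_2 = -8x_1 - 5x_2 - 8x_3 + 3, LT = x_1.
f_3 = 6x_3 - 6, LT = x_3.

S(f_1,f_2): lcm = x_1x_3. S = -4/3x_2^2 - 5/8x_2x_3 + 2/3x_2 - x_3^2 + 5/8x_3 + 7/4.
  leading term x_2^2: no divisor's leading term divides it; move -4/3x_2^2 to the remainder.
  leading term x_2x_3: subtract (-5/48x_2)·f_3 from -5/8x_2x_3 + 2/3x_2 - x_3^2 + 5/8x_3 + 7/4 → 1/24x_2 - x_3^2 + 5/8x_3 + 7/4
  leading term x_2: no divisor's leading term divides it; move 1/24x_2 to the remainder.
  leading term x_3^2: subtract (-1/6x_3)·f_3 from -x_3^2 + 5/8x_3 + 7/4 → -3/8x_3 + 7/4
  leading term x_3: subtract (-1/16)·f_3 from -3/8x_3 + 7/4 → 11/8
  leading term 1: no divisor's leading term divides it; move 11/8 to the remainder.
  remainder -4/3x_2^2 + 1/24x_2 + 11/8 ≠ 0; add g_4 = -4/3x_2^2 + 1/24x_2 + 11/8 to the basis.

The other S-polynomials (S(f_1,f_3), S(f_2,f_3), S(f_1,g_4), S(f_2,g_4), S(f_3,g_4)) all reduce to 0 modulo the current basis, so we have a Gröbner basis.
Inter-reduce: drop elements whose leading term is divisible by another's, tail-reduce, and make monic.
Reduced Gröbner basis: {x_1 + 5/8x_2 + 5/8, x_2^2 - 1/32x_2 - 33/32, x_3 - 1}.

Buchberger on the second generating set:
h_1 = -12x_1x_3 + 16x_2^2 - 8x_2 - 3x_3 - 21, LT = x_1x_3.
h_2 = 8x_1 + 5x_2 - 16x_3 + 21, LT = x_1.
h_3 = 72x_1 + 45x_2 + 72x_3 - 27, LT = x_1.

S(h_1,h_2): lcm = x_1x_3. S = -4/3x_2^2 - 5/8x_2x_3 + 2/3x_2 + 2x_3^2 - 19/8x_3 + 7/4.
  leading term x_2^2: no divisor's leading term divides it; move -4/3x_2^2 to the remainder.
  leading term x_2x_3: no divisor's leading term divides it; move -5/8x_2x_3 to the remainder.
  leading term x_2: no divisor's leading term divides it; move 2/3x_2 to the remainder.
  leading term x_3^2: no divisor's leading term divides it; move 2x_3^2 to the remainder.
  leading term x_3: no divisor's leading term divides it; move -19/8x_3 to the remainder.
  leading term 1: no divisor's leading term divides it; move 7/4 to the remainder.
  remainder -4/3x_2^2 - 5/8x_2x_3 + 2/3x_2 + 2x_3^2 - 19/8x_3 + 7/4 ≠ 0; add k_4 = -4/3x_2^2 - 5/8x_2x_3 + 2/3x_2 + 2x_3^2 - 19/8x_3 + 7/4 to the basis.

S(h_1,h_3): lcm = x_1x_3. S = -4/3x_2^2 - 5/8x_2x_3 + 2/3x_2 - x_3^2 + 5/8x_3 + 7/4.
  leading term x_2^2: subtract (1)·k_4 from -4/3x_2^2 - 5/8x_2x_3 + 2/3x_2 - x_3^2 + 5/8x_3 + 7/4 → -3x_3^2 + 3x_3
  leading term x_3^2: no divisor's leading term divides it; move -3x_3^2 to the remainder.
  leading term x_3: no divisor's leading term divides it; move 3x_3 to the remainder.
  remainder -3x_3^2 + 3x_3 ≠ 0; add k_5 = -3x_3^2 + 3x_3 to the basis.

S(h_2,h_3): lcm = x_1. S = -3x_3 + 3.
  leading term x_3: no divisor's leading term divides it; move -3x_3 to the remainder.
  leading term 1: no divisor's leading term divides it; move 3 to the remainder.
  remainder -3x_3 + 3 ≠ 0; add k_6 = -3x_3 + 3 to the basis.

The other S-polynomials (S(h_1,k_4), S(h_2,k_4), S(h_3,k_4), S(h_1,k_5), S(h_2,k_5), S(h_3,k_5), S(k_4,k_5), S(h_1,k_6), S(h_2,k_6), S(h_3,k_6), S(k_4,k_6), S(k_5,k_6)) all reduce to 0 modulo the current basis, so we have a Gröbner basis.
Inter-reduce: drop elements whose leading term is divisible by another's, tail-reduce, and make monic.
Reduced Gröbner basis: {x_1 + 5/8x_2 + 5/8, x_2^2 - 1/32x_2 - 33/32, x_3 - 1}.

The two bases agree; hence the ideals are identical.
The same test decides containment: I ⊆ J iff every generator of I reduces to 0 modulo a Gröbner basis of J.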